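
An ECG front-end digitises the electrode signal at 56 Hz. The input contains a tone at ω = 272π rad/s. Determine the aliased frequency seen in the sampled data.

ω = 272π rad/s → f = ω/(2π) = 136 Hz.
136 Hz mod fs = 24 Hz.
24 Hz ≤ fs/2 = 28 Hz, appears at 24 Hz.

24 Hz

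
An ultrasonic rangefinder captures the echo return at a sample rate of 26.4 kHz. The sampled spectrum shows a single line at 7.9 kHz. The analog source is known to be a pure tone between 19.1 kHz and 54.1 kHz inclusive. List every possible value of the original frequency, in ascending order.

34.3 kHz, 44.9 kHz

Frequencies that alias to 7.9 kHz are k·fs ± 7.9 kHz for integer k ≥ 0.
k=0: 7.9 kHz.
k=1: 18.5 kHz, 34.3 kHz.
k=2: 44.9 kHz, 60.7 kHz.
k=3: 71.3 kHz, 87.1 kHz.
Within [19.1 kHz, 54.1 kHz]: 34.3 kHz, 44.9 kHz.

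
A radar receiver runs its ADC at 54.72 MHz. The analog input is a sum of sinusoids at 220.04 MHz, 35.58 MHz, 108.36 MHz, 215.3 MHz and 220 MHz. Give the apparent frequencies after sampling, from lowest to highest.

1.08 MHz, 1.12 MHz, 1.16 MHz, 3.58 MHz, 19.14 MHz

fs/2 = 27.36 MHz.
220.04 MHz mod fs = 1.16 MHz.
1.16 MHz ≤ fs/2 = 27.36 MHz, appears at 1.16 MHz.
35.58 MHz > fs/2 = 27.36 MHz, folds to fs − 35.58 MHz = 19.14 MHz.
108.36 MHz mod fs = 53.64 MHz.
53.64 MHz > fs/2 = 27.36 MHz, folds to fs − 53.64 MHz = 1.08 MHz.
215.3 MHz mod fs = 51.14 MHz.
51.14 MHz > fs/2 = 27.36 MHz, folds to fs − 51.14 MHz = 3.58 MHz.
220 MHz mod fs = 1.12 MHz.
1.12 MHz ≤ fs/2 = 27.36 MHz, appears at 1.12 MHz.
Distinct values: {1.08 MHz, 1.12 MHz, 1.16 MHz, 3.58 MHz, 19.14 MHz}.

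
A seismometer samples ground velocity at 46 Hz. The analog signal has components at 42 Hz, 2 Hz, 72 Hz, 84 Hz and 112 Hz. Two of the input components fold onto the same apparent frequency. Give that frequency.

20 Hz

fs/2 = 23 Hz.
42 Hz > fs/2 = 23 Hz, folds to fs − 42 Hz = 4 Hz.
2 Hz ≤ fs/2 = 23 Hz, passes unchanged.
72 Hz mod fs = 26 Hz.
26 Hz > fs/2 = 23 Hz, folds to fs − 26 Hz = 20 Hz.
84 Hz mod fs = 38 Hz.
38 Hz > fs/2 = 23 Hz, folds to fs − 38 Hz = 8 Hz.
112 Hz mod fs = 20 Hz.
20 Hz ≤ fs/2 = 23 Hz, appears at 20 Hz.
72 Hz and 112 Hz both map to 20 Hz.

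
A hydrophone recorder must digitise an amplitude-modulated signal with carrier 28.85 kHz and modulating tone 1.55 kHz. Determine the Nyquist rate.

60.8 kHz

AM sidebands sit at fc ± fm = 27.3 kHz and 30.4 kHz.
Highest-frequency component: 30.4 kHz.
Nyquist rate = 2 × 30.4 kHz = 60.8 kHz.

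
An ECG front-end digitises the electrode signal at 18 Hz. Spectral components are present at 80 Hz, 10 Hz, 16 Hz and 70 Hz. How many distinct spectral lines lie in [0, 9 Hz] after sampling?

2

fs/2 = 9 Hz.
80 Hz mod fs = 8 Hz.
8 Hz ≤ fs/2 = 9 Hz, appears at 8 Hz.
10 Hz > fs/2 = 9 Hz, folds to fs − 10 Hz = 8 Hz.
16 Hz > fs/2 = 9 Hz, folds to fs − 16 Hz = 2 Hz.
70 Hz mod fs = 16 Hz.
16 Hz > fs/2 = 9 Hz, folds to fs − 16 Hz = 2 Hz.
Distinct values: {2 Hz, 8 Hz} → 2.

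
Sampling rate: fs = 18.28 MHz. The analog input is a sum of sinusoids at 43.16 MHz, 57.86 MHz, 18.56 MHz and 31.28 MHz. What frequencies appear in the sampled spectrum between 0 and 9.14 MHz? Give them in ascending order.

0.28 MHz, 3.02 MHz, 5.28 MHz, 6.6 MHz

fs/2 = 9.14 MHz.
43.16 MHz mod fs = 6.6 MHz.
6.6 MHz ≤ fs/2 = 9.14 MHz, appears at 6.6 MHz.
57.86 MHz mod fs = 3.02 MHz.
3.02 MHz ≤ fs/2 = 9.14 MHz, appears at 3.02 MHz.
18.56 MHz mod fs = 0.28 MHz.
0.28 MHz ≤ fs/2 = 9.14 MHz, appears at 0.28 MHz.
31.28 MHz mod fs = 13 MHz.
13 MHz > fs/2 = 9.14 MHz, folds to fs − 13 MHz = 5.28 MHz.
Distinct values: {0.28 MHz, 3.02 MHz, 5.28 MHz, 6.6 MHz}.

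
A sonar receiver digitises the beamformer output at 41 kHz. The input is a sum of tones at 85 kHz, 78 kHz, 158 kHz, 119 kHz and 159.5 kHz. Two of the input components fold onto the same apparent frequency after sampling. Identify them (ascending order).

fs/2 = 20.5 kHz.
85 kHz mod fs = 3 kHz.
3 kHz ≤ fs/2 = 20.5 kHz, appears at 3 kHz.
78 kHz mod fs = 37 kHz.
37 kHz > fs/2 = 20.5 kHz, folds to fs − 37 kHz = 4 kHz.
158 kHz mod fs = 35 kHz.
35 kHz > fs/2 = 20.5 kHz, folds to fs − 35 kHz = 6 kHz.
119 kHz mod fs = 37 kHz.
37 kHz > fs/2 = 20.5 kHz, folds to fs − 37 kHz = 4 kHz.
159.5 kHz mod fs = 36.5 kHz.
36.5 kHz > fs/2 = 20.5 kHz, folds to fs − 36.5 kHz = 4.5 kHz.
78 kHz and 119 kHz both map to 4 kHz.

78 kHz, 119 kHz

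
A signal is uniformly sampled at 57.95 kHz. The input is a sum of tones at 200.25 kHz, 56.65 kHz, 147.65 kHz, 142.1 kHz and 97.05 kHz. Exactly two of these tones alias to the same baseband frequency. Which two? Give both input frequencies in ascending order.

fs/2 = 28.975 kHz.
200.25 kHz mod fs = 26.4 kHz.
26.4 kHz ≤ fs/2 = 28.975 kHz, appears at 26.4 kHz.
56.65 kHz > fs/2 = 28.975 kHz, folds to fs − 56.65 kHz = 1.3 kHz.
147.65 kHz mod fs = 31.75 kHz.
31.75 kHz > fs/2 = 28.975 kHz, folds to fs − 31.75 kHz = 26.2 kHz.
142.1 kHz mod fs = 26.2 kHz.
26.2 kHz ≤ fs/2 = 28.975 kHz, appears at 26.2 kHz.
97.05 kHz mod fs = 39.1 kHz.
39.1 kHz > fs/2 = 28.975 kHz, folds to fs − 39.1 kHz = 18.85 kHz.
142.1 kHz and 147.65 kHz both map to 26.2 kHz.

142.1 kHz, 147.65 kHz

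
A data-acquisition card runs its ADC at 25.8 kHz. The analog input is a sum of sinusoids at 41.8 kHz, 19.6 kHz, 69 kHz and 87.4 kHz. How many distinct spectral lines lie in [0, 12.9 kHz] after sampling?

4

fs/2 = 12.9 kHz.
41.8 kHz mod fs = 16 kHz.
16 kHz > fs/2 = 12.9 kHz, folds to fs − 16 kHz = 9.8 kHz.
19.6 kHz > fs/2 = 12.9 kHz, folds to fs − 19.6 kHz = 6.2 kHz.
69 kHz mod fs = 17.4 kHz.
17.4 kHz > fs/2 = 12.9 kHz, folds to fs − 17.4 kHz = 8.4 kHz.
87.4 kHz mod fs = 10 kHz.
10 kHz ≤ fs/2 = 12.9 kHz, appears at 10 kHz.
Distinct values: {6.2 kHz, 8.4 kHz, 9.8 kHz, 10 kHz} → 4.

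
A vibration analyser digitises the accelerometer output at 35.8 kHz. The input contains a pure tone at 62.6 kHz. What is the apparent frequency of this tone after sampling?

62.6 kHz mod fs = 26.8 kHz.
26.8 kHz > fs/2 = 17.9 kHz, folds to fs − 26.8 kHz = 9 kHz.

9 kHz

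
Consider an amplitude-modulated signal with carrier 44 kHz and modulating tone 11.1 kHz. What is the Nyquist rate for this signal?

AM sidebands sit at fc ± fm = 32.9 kHz and 55.1 kHz.
Highest-frequency component: 55.1 kHz.
Nyquist rate = 2 × 55.1 kHz = 110.2 kHz.

110.2 kHz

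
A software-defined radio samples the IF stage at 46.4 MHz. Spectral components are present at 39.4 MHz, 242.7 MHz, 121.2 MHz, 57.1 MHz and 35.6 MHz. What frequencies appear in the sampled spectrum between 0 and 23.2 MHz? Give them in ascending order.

fs/2 = 23.2 MHz.
39.4 MHz > fs/2 = 23.2 MHz, folds to fs − 39.4 MHz = 7 MHz.
242.7 MHz mod fs = 10.7 MHz.
10.7 MHz ≤ fs/2 = 23.2 MHz, appears at 10.7 MHz.
121.2 MHz mod fs = 28.4 MHz.
28.4 MHz > fs/2 = 23.2 MHz, folds to fs − 28.4 MHz = 18 MHz.
57.1 MHz mod fs = 10.7 MHz.
10.7 MHz ≤ fs/2 = 23.2 MHz, appears at 10.7 MHz.
35.6 MHz > fs/2 = 23.2 MHz, folds to fs − 35.6 MHz = 10.8 MHz.
Distinct values: {7 MHz, 10.7 MHz, 10.8 MHz, 18 MHz}.

7 MHz, 10.7 MHz, 10.8 MHz, 18 MHz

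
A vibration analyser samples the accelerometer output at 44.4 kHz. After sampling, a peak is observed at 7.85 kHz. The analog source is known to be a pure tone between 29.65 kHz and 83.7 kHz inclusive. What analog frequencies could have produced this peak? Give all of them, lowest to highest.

36.55 kHz, 52.25 kHz, 80.95 kHz

Frequencies that alias to 7.85 kHz are k·fs ± 7.85 kHz for integer k ≥ 0.
k=0: 7.85 kHz.
k=1: 36.55 kHz, 52.25 kHz.
k=2: 80.95 kHz, 96.65 kHz.
k=3: 125.35 kHz, 141.05 kHz.
Within [29.65 kHz, 83.7 kHz]: 36.55 kHz, 52.25 kHz, 80.95 kHz.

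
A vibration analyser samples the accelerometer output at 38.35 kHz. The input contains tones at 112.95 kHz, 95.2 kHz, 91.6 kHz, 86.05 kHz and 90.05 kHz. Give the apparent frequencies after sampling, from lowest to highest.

fs/2 = 19.175 kHz.
112.95 kHz mod fs = 36.25 kHz.
36.25 kHz > fs/2 = 19.175 kHz, folds to fs − 36.25 kHz = 2.1 kHz.
95.2 kHz mod fs = 18.5 kHz.
18.5 kHz ≤ fs/2 = 19.175 kHz, appears at 18.5 kHz.
91.6 kHz mod fs = 14.9 kHz.
14.9 kHz ≤ fs/2 = 19.175 kHz, appears at 14.9 kHz.
86.05 kHz mod fs = 9.35 kHz.
9.35 kHz ≤ fs/2 = 19.175 kHz, appears at 9.35 kHz.
90.05 kHz mod fs = 13.35 kHz.
13.35 kHz ≤ fs/2 = 19.175 kHz, appears at 13.35 kHz.
Distinct values: {2.1 kHz, 9.35 kHz, 13.35 kHz, 14.9 kHz, 18.5 kHz}.

2.1 kHz, 9.35 kHz, 13.35 kHz, 14.9 kHz, 18.5 kHz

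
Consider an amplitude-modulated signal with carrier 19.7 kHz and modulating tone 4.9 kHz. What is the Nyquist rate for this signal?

AM sidebands sit at fc ± fm = 14.8 kHz and 24.6 kHz.
Highest-frequency component: 24.6 kHz.
Nyquist rate = 2 × 24.6 kHz = 49.2 kHz.

49.2 kHz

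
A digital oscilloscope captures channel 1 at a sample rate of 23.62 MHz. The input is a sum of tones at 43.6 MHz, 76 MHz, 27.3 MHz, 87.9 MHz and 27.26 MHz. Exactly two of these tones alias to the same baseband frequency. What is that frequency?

3.64 MHz

fs/2 = 11.81 MHz.
43.6 MHz mod fs = 19.98 MHz.
19.98 MHz > fs/2 = 11.81 MHz, folds to fs − 19.98 MHz = 3.64 MHz.
76 MHz mod fs = 5.14 MHz.
5.14 MHz ≤ fs/2 = 11.81 MHz, appears at 5.14 MHz.
27.3 MHz mod fs = 3.68 MHz.
3.68 MHz ≤ fs/2 = 11.81 MHz, appears at 3.68 MHz.
87.9 MHz mod fs = 17.04 MHz.
17.04 MHz > fs/2 = 11.81 MHz, folds to fs − 17.04 MHz = 6.58 MHz.
27.26 MHz mod fs = 3.64 MHz.
3.64 MHz ≤ fs/2 = 11.81 MHz, appears at 3.64 MHz.
27.26 MHz and 43.6 MHz both map to 3.64 MHz.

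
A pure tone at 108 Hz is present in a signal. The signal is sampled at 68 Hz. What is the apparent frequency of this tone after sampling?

108 Hz mod fs = 40 Hz.
40 Hz > fs/2 = 34 Hz, folds to fs − 40 Hz = 28 Hz.

28 Hz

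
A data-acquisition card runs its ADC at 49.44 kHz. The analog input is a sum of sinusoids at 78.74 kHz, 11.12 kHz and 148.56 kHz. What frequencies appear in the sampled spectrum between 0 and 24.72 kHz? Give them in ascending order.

0.24 kHz, 11.12 kHz, 20.14 kHz

fs/2 = 24.72 kHz.
78.74 kHz mod fs = 29.3 kHz.
29.3 kHz > fs/2 = 24.72 kHz, folds to fs − 29.3 kHz = 20.14 kHz.
11.12 kHz ≤ fs/2 = 24.72 kHz, passes unchanged.
148.56 kHz mod fs = 0.24 kHz.
0.24 kHz ≤ fs/2 = 24.72 kHz, appears at 0.24 kHz.
Distinct values: {0.24 kHz, 11.12 kHz, 20.14 kHz}.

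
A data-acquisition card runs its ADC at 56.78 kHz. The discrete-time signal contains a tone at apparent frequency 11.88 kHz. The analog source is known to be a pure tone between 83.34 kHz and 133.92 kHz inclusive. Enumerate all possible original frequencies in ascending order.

101.68 kHz, 125.44 kHz

Frequencies that alias to 11.88 kHz are k·fs ± 11.88 kHz for integer k ≥ 0.
k=0: 11.88 kHz.
k=1: 44.9 kHz, 68.66 kHz.
k=2: 101.68 kHz, 125.44 kHz.
k=3: 158.46 kHz, 182.22 kHz.
Within [83.34 kHz, 133.92 kHz]: 101.68 kHz, 125.44 kHz.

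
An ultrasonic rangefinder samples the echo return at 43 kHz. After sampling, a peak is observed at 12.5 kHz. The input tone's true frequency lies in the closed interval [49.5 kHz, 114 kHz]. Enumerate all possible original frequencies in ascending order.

55.5 kHz, 73.5 kHz, 98.5 kHz

Frequencies that alias to 12.5 kHz are k·fs ± 12.5 kHz for integer k ≥ 0.
k=0: 12.5 kHz.
k=1: 30.5 kHz, 55.5 kHz.
k=2: 73.5 kHz, 98.5 kHz.
k=3: 116.5 kHz, 141.5 kHz.
Within [49.5 kHz, 114 kHz]: 55.5 kHz, 73.5 kHz, 98.5 kHz.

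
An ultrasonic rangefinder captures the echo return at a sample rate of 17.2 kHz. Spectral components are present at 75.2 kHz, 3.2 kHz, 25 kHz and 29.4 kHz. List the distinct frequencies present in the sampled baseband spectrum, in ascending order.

fs/2 = 8.6 kHz.
75.2 kHz mod fs = 6.4 kHz.
6.4 kHz ≤ fs/2 = 8.6 kHz, appears at 6.4 kHz.
3.2 kHz ≤ fs/2 = 8.6 kHz, passes unchanged.
25 kHz mod fs = 7.8 kHz.
7.8 kHz ≤ fs/2 = 8.6 kHz, appears at 7.8 kHz.
29.4 kHz mod fs = 12.2 kHz.
12.2 kHz > fs/2 = 8.6 kHz, folds to fs − 12.2 kHz = 5 kHz.
Distinct values: {3.2 kHz, 5 kHz, 6.4 kHz, 7.8 kHz}.

3.2 kHz, 5 kHz, 6.4 kHz, 7.8 kHz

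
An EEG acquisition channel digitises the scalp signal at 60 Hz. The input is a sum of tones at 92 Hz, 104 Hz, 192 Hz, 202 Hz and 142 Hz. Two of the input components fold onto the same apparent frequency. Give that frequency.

fs/2 = 30 Hz.
92 Hz mod fs = 32 Hz.
32 Hz > fs/2 = 30 Hz, folds to fs − 32 Hz = 28 Hz.
104 Hz mod fs = 44 Hz.
44 Hz > fs/2 = 30 Hz, folds to fs − 44 Hz = 16 Hz.
192 Hz mod fs = 12 Hz.
12 Hz ≤ fs/2 = 30 Hz, appears at 12 Hz.
202 Hz mod fs = 22 Hz.
22 Hz ≤ fs/2 = 30 Hz, appears at 22 Hz.
142 Hz mod fs = 22 Hz.
22 Hz ≤ fs/2 = 30 Hz, appears at 22 Hz.
142 Hz and 202 Hz both map to 22 Hz.

22 Hz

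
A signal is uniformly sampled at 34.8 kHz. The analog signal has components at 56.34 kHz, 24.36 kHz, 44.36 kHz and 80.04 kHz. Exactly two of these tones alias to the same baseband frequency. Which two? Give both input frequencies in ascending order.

24.36 kHz, 80.04 kHz

fs/2 = 17.4 kHz.
56.34 kHz mod fs = 21.54 kHz.
21.54 kHz > fs/2 = 17.4 kHz, folds to fs − 21.54 kHz = 13.26 kHz.
24.36 kHz > fs/2 = 17.4 kHz, folds to fs − 24.36 kHz = 10.44 kHz.
44.36 kHz mod fs = 9.56 kHz.
9.56 kHz ≤ fs/2 = 17.4 kHz, appears at 9.56 kHz.
80.04 kHz mod fs = 10.44 kHz.
10.44 kHz ≤ fs/2 = 17.4 kHz, appears at 10.44 kHz.
24.36 kHz and 80.04 kHz both map to 10.44 kHz.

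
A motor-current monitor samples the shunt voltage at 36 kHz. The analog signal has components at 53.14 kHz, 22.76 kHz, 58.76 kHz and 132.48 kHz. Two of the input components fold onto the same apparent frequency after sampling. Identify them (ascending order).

22.76 kHz, 58.76 kHz

fs/2 = 18 kHz.
53.14 kHz mod fs = 17.14 kHz.
17.14 kHz ≤ fs/2 = 18 kHz, appears at 17.14 kHz.
22.76 kHz > fs/2 = 18 kHz, folds to fs − 22.76 kHz = 13.24 kHz.
58.76 kHz mod fs = 22.76 kHz.
22.76 kHz > fs/2 = 18 kHz, folds to fs − 22.76 kHz = 13.24 kHz.
132.48 kHz mod fs = 24.48 kHz.
24.48 kHz > fs/2 = 18 kHz, folds to fs − 24.48 kHz = 11.52 kHz.
22.76 kHz and 58.76 kHz both map to 13.24 kHz.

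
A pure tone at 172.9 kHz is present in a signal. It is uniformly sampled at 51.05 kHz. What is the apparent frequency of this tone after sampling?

172.9 kHz mod fs = 19.75 kHz.
19.75 kHz ≤ fs/2 = 25.525 kHz, appears at 19.75 kHz.

19.75 kHz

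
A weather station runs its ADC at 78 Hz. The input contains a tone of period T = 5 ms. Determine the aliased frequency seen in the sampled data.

34 Hz

T = 5 ms → f = 1/T = 200 Hz.
200 Hz mod fs = 44 Hz.
44 Hz > fs/2 = 39 Hz, folds to fs − 44 Hz = 34 Hz.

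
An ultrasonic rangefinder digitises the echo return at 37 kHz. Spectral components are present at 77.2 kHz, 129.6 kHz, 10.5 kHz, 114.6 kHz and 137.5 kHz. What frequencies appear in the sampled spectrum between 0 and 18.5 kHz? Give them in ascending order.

fs/2 = 18.5 kHz.
77.2 kHz mod fs = 3.2 kHz.
3.2 kHz ≤ fs/2 = 18.5 kHz, appears at 3.2 kHz.
129.6 kHz mod fs = 18.6 kHz.
18.6 kHz > fs/2 = 18.5 kHz, folds to fs − 18.6 kHz = 18.4 kHz.
10.5 kHz ≤ fs/2 = 18.5 kHz, passes unchanged.
114.6 kHz mod fs = 3.6 kHz.
3.6 kHz ≤ fs/2 = 18.5 kHz, appears at 3.6 kHz.
137.5 kHz mod fs = 26.5 kHz.
26.5 kHz > fs/2 = 18.5 kHz, folds to fs − 26.5 kHz = 10.5 kHz.
Distinct values: {3.2 kHz, 3.6 kHz, 10.5 kHz, 18.4 kHz}.

3.2 kHz, 3.6 kHz, 10.5 kHz, 18.4 kHz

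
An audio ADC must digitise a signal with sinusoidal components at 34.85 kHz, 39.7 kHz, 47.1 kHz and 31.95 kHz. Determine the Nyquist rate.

Highest-frequency component: 47.1 kHz.
Nyquist rate = 2 × 47.1 kHz = 94.2 kHz.

94.2 kHz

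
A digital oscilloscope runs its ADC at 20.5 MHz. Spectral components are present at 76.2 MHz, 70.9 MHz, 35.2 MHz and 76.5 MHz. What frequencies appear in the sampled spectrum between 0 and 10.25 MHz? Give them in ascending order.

5.5 MHz, 5.8 MHz, 9.4 MHz

fs/2 = 10.25 MHz.
76.2 MHz mod fs = 14.7 MHz.
14.7 MHz > fs/2 = 10.25 MHz, folds to fs − 14.7 MHz = 5.8 MHz.
70.9 MHz mod fs = 9.4 MHz.
9.4 MHz ≤ fs/2 = 10.25 MHz, appears at 9.4 MHz.
35.2 MHz mod fs = 14.7 MHz.
14.7 MHz > fs/2 = 10.25 MHz, folds to fs − 14.7 MHz = 5.8 MHz.
76.5 MHz mod fs = 15 MHz.
15 MHz > fs/2 = 10.25 MHz, folds to fs − 15 MHz = 5.5 MHz.
Distinct values: {5.5 MHz, 5.8 MHz, 9.4 MHz}.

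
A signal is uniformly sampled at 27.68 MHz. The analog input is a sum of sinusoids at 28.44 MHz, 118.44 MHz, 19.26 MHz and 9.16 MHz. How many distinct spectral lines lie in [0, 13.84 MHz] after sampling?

fs/2 = 13.84 MHz.
28.44 MHz mod fs = 0.76 MHz.
0.76 MHz ≤ fs/2 = 13.84 MHz, appears at 0.76 MHz.
118.44 MHz mod fs = 7.72 MHz.
7.72 MHz ≤ fs/2 = 13.84 MHz, appears at 7.72 MHz.
19.26 MHz > fs/2 = 13.84 MHz, folds to fs − 19.26 MHz = 8.42 MHz.
9.16 MHz ≤ fs/2 = 13.84 MHz, passes unchanged.
Distinct values: {0.76 MHz, 7.72 MHz, 8.42 MHz, 9.16 MHz} → 4.

4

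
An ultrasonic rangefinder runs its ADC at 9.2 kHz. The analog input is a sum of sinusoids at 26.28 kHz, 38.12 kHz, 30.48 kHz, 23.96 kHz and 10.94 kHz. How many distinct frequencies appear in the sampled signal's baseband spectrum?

4

fs/2 = 4.6 kHz.
26.28 kHz mod fs = 7.88 kHz.
7.88 kHz > fs/2 = 4.6 kHz, folds to fs − 7.88 kHz = 1.32 kHz.
38.12 kHz mod fs = 1.32 kHz.
1.32 kHz ≤ fs/2 = 4.6 kHz, appears at 1.32 kHz.
30.48 kHz mod fs = 2.88 kHz.
2.88 kHz ≤ fs/2 = 4.6 kHz, appears at 2.88 kHz.
23.96 kHz mod fs = 5.56 kHz.
5.56 kHz > fs/2 = 4.6 kHz, folds to fs − 5.56 kHz = 3.64 kHz.
10.94 kHz mod fs = 1.74 kHz.
1.74 kHz ≤ fs/2 = 4.6 kHz, appears at 1.74 kHz.
Distinct values: {1.32 kHz, 1.74 kHz, 2.88 kHz, 3.64 kHz} → 4.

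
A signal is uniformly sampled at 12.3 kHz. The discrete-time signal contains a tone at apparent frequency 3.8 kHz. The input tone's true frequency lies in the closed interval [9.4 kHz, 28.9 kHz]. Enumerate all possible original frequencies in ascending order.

Frequencies that alias to 3.8 kHz are k·fs ± 3.8 kHz for integer k ≥ 0.
k=0: 3.8 kHz.
k=1: 8.5 kHz, 16.1 kHz.
k=2: 20.8 kHz, 28.4 kHz.
k=3: 33.1 kHz, 40.7 kHz.
Within [9.4 kHz, 28.9 kHz]: 16.1 kHz, 20.8 kHz, 28.4 kHz.

16.1 kHz, 20.8 kHz, 28.4 kHz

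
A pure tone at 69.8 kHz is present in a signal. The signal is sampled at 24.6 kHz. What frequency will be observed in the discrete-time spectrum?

4 kHz

69.8 kHz mod fs = 20.6 kHz.
20.6 kHz > fs/2 = 12.3 kHz, folds to fs − 20.6 kHz = 4 kHz.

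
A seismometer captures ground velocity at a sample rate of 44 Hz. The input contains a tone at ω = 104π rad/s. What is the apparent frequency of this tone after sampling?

ω = 104π rad/s → f = ω/(2π) = 52 Hz.
52 Hz mod fs = 8 Hz.
8 Hz ≤ fs/2 = 22 Hz, appears at 8 Hz.

8 Hz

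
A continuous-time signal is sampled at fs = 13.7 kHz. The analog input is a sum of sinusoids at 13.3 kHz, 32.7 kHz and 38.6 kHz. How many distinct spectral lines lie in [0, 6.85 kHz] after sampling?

3

fs/2 = 6.85 kHz.
13.3 kHz > fs/2 = 6.85 kHz, folds to fs − 13.3 kHz = 0.4 kHz.
32.7 kHz mod fs = 5.3 kHz.
5.3 kHz ≤ fs/2 = 6.85 kHz, appears at 5.3 kHz.
38.6 kHz mod fs = 11.2 kHz.
11.2 kHz > fs/2 = 6.85 kHz, folds to fs − 11.2 kHz = 2.5 kHz.
Distinct values: {0.4 kHz, 2.5 kHz, 5.3 kHz} → 3.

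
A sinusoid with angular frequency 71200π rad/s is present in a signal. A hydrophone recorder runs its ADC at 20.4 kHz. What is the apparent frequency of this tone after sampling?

5.2 kHz

ω = 71200π rad/s → f = ω/(2π) = 35600 Hz = 35.6 kHz.
35.6 kHz mod fs = 15.2 kHz.
15.2 kHz > fs/2 = 10.2 kHz, folds to fs − 15.2 kHz = 5.2 kHz.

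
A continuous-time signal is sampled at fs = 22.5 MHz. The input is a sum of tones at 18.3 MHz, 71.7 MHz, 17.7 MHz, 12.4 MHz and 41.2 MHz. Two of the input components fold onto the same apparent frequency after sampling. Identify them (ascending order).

18.3 MHz, 71.7 MHz

fs/2 = 11.25 MHz.
18.3 MHz > fs/2 = 11.25 MHz, folds to fs − 18.3 MHz = 4.2 MHz.
71.7 MHz mod fs = 4.2 MHz.
4.2 MHz ≤ fs/2 = 11.25 MHz, appears at 4.2 MHz.
17.7 MHz > fs/2 = 11.25 MHz, folds to fs − 17.7 MHz = 4.8 MHz.
12.4 MHz > fs/2 = 11.25 MHz, folds to fs − 12.4 MHz = 10.1 MHz.
41.2 MHz mod fs = 18.7 MHz.
18.7 MHz > fs/2 = 11.25 MHz, folds to fs − 18.7 MHz = 3.8 MHz.
18.3 MHz and 71.7 MHz both map to 4.2 MHz.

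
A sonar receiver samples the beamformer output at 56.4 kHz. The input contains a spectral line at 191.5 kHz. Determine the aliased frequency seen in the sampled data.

22.3 kHz

191.5 kHz mod fs = 22.3 kHz.
22.3 kHz ≤ fs/2 = 28.2 kHz, appears at 22.3 kHz.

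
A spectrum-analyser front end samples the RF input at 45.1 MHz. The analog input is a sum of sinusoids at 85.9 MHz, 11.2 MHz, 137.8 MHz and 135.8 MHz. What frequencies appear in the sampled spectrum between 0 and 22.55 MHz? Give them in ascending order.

fs/2 = 22.55 MHz.
85.9 MHz mod fs = 40.8 MHz.
40.8 MHz > fs/2 = 22.55 MHz, folds to fs − 40.8 MHz = 4.3 MHz.
11.2 MHz ≤ fs/2 = 22.55 MHz, passes unchanged.
137.8 MHz mod fs = 2.5 MHz.
2.5 MHz ≤ fs/2 = 22.55 MHz, appears at 2.5 MHz.
135.8 MHz mod fs = 0.5 MHz.
0.5 MHz ≤ fs/2 = 22.55 MHz, appears at 0.5 MHz.
Distinct values: {0.5 MHz, 2.5 MHz, 4.3 MHz, 11.2 MHz}.

0.5 MHz, 2.5 MHz, 4.3 MHz, 11.2 MHz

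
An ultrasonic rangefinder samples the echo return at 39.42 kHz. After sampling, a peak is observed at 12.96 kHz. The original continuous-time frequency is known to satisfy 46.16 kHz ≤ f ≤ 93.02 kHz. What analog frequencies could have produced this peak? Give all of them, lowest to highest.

Frequencies that alias to 12.96 kHz are k·fs ± 12.96 kHz for integer k ≥ 0.
k=0: 12.96 kHz.
k=1: 26.46 kHz, 52.38 kHz.
k=2: 65.88 kHz, 91.8 kHz.
k=3: 105.3 kHz, 131.22 kHz.
Within [46.16 kHz, 93.02 kHz]: 52.38 kHz, 65.88 kHz, 91.8 kHz.

52.38 kHz, 65.88 kHz, 91.8 kHz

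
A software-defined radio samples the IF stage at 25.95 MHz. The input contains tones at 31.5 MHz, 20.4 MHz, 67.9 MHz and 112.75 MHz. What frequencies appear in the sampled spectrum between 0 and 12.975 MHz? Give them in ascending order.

fs/2 = 12.975 MHz.
31.5 MHz mod fs = 5.55 MHz.
5.55 MHz ≤ fs/2 = 12.975 MHz, appears at 5.55 MHz.
20.4 MHz > fs/2 = 12.975 MHz, folds to fs − 20.4 MHz = 5.55 MHz.
67.9 MHz mod fs = 16 MHz.
16 MHz > fs/2 = 12.975 MHz, folds to fs − 16 MHz = 9.95 MHz.
112.75 MHz mod fs = 8.95 MHz.
8.95 MHz ≤ fs/2 = 12.975 MHz, appears at 8.95 MHz.
Distinct values: {5.55 MHz, 8.95 MHz, 9.95 MHz}.

5.55 MHz, 8.95 MHz, 9.95 MHz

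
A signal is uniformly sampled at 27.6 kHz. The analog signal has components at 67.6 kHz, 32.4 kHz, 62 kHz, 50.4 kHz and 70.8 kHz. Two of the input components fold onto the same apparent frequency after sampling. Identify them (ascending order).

32.4 kHz, 50.4 kHz

fs/2 = 13.8 kHz.
67.6 kHz mod fs = 12.4 kHz.
12.4 kHz ≤ fs/2 = 13.8 kHz, appears at 12.4 kHz.
32.4 kHz mod fs = 4.8 kHz.
4.8 kHz ≤ fs/2 = 13.8 kHz, appears at 4.8 kHz.
62 kHz mod fs = 6.8 kHz.
6.8 kHz ≤ fs/2 = 13.8 kHz, appears at 6.8 kHz.
50.4 kHz mod fs = 22.8 kHz.
22.8 kHz > fs/2 = 13.8 kHz, folds to fs − 22.8 kHz = 4.8 kHz.
70.8 kHz mod fs = 15.6 kHz.
15.6 kHz > fs/2 = 13.8 kHz, folds to fs − 15.6 kHz = 12 kHz.
32.4 kHz and 50.4 kHz both map to 4.8 kHz.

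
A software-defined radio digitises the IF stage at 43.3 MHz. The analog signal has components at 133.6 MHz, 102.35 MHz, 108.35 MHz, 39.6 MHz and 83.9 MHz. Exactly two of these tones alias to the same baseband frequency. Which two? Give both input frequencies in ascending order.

fs/2 = 21.65 MHz.
133.6 MHz mod fs = 3.7 MHz.
3.7 MHz ≤ fs/2 = 21.65 MHz, appears at 3.7 MHz.
102.35 MHz mod fs = 15.75 MHz.
15.75 MHz ≤ fs/2 = 21.65 MHz, appears at 15.75 MHz.
108.35 MHz mod fs = 21.75 MHz.
21.75 MHz > fs/2 = 21.65 MHz, folds to fs − 21.75 MHz = 21.55 MHz.
39.6 MHz > fs/2 = 21.65 MHz, folds to fs − 39.6 MHz = 3.7 MHz.
83.9 MHz mod fs = 40.6 MHz.
40.6 MHz > fs/2 = 21.65 MHz, folds to fs − 40.6 MHz = 2.7 MHz.
39.6 MHz and 133.6 MHz both map to 3.7 MHz.

39.6 MHz, 133.6 MHz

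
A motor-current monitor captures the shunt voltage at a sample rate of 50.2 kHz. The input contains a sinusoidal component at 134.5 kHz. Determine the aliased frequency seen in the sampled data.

134.5 kHz mod fs = 34.1 kHz.
34.1 kHz > fs/2 = 25.1 kHz, folds to fs − 34.1 kHz = 16.1 kHz.

16.1 kHz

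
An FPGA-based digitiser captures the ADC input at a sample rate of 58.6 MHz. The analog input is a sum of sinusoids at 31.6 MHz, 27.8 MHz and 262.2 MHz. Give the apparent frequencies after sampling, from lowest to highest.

27 MHz, 27.8 MHz

fs/2 = 29.3 MHz.
31.6 MHz > fs/2 = 29.3 MHz, folds to fs − 31.6 MHz = 27 MHz.
27.8 MHz ≤ fs/2 = 29.3 MHz, passes unchanged.
262.2 MHz mod fs = 27.8 MHz.
27.8 MHz ≤ fs/2 = 29.3 MHz, appears at 27.8 MHz.
Distinct values: {27 MHz, 27.8 MHz}.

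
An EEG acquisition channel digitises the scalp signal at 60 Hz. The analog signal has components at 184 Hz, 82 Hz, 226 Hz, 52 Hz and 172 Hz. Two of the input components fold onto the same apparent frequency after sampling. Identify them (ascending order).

fs/2 = 30 Hz.
184 Hz mod fs = 4 Hz.
4 Hz ≤ fs/2 = 30 Hz, appears at 4 Hz.
82 Hz mod fs = 22 Hz.
22 Hz ≤ fs/2 = 30 Hz, appears at 22 Hz.
226 Hz mod fs = 46 Hz.
46 Hz > fs/2 = 30 Hz, folds to fs − 46 Hz = 14 Hz.
52 Hz > fs/2 = 30 Hz, folds to fs − 52 Hz = 8 Hz.
172 Hz mod fs = 52 Hz.
52 Hz > fs/2 = 30 Hz, folds to fs − 52 Hz = 8 Hz.
52 Hz and 172 Hz both map to 8 Hz.

52 Hz, 172 Hz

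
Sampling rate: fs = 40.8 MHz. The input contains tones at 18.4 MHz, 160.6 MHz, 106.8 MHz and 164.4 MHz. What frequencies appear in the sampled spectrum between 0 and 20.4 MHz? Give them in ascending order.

fs/2 = 20.4 MHz.
18.4 MHz ≤ fs/2 = 20.4 MHz, passes unchanged.
160.6 MHz mod fs = 38.2 MHz.
38.2 MHz > fs/2 = 20.4 MHz, folds to fs − 38.2 MHz = 2.6 MHz.
106.8 MHz mod fs = 25.2 MHz.
25.2 MHz > fs/2 = 20.4 MHz, folds to fs − 25.2 MHz = 15.6 MHz.
164.4 MHz mod fs = 1.2 MHz.
1.2 MHz ≤ fs/2 = 20.4 MHz, appears at 1.2 MHz.
Distinct values: {1.2 MHz, 2.6 MHz, 15.6 MHz, 18.4 MHz}.

1.2 MHz, 2.6 MHz, 15.6 MHz, 18.4 MHz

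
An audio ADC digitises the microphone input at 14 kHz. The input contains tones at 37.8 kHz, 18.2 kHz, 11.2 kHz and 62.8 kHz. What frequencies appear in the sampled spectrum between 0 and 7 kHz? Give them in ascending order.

fs/2 = 7 kHz.
37.8 kHz mod fs = 9.8 kHz.
9.8 kHz > fs/2 = 7 kHz, folds to fs − 9.8 kHz = 4.2 kHz.
18.2 kHz mod fs = 4.2 kHz.
4.2 kHz ≤ fs/2 = 7 kHz, appears at 4.2 kHz.
11.2 kHz > fs/2 = 7 kHz, folds to fs − 11.2 kHz = 2.8 kHz.
62.8 kHz mod fs = 6.8 kHz.
6.8 kHz ≤ fs/2 = 7 kHz, appears at 6.8 kHz.
Distinct values: {2.8 kHz, 4.2 kHz, 6.8 kHz}.

2.8 kHz, 4.2 kHz, 6.8 kHz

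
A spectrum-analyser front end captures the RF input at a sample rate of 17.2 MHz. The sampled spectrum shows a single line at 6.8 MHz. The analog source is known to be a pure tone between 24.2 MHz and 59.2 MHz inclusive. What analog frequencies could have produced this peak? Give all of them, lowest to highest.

Frequencies that alias to 6.8 MHz are k·fs ± 6.8 MHz for integer k ≥ 0.
k=0: 6.8 MHz.
k=1: 10.4 MHz, 24 MHz.
k=2: 27.6 MHz, 41.2 MHz.
k=3: 44.8 MHz, 58.4 MHz.
k=4: 62 MHz, 75.6 MHz.
Within [24.2 MHz, 59.2 MHz]: 27.6 MHz, 41.2 MHz, 44.8 MHz, 58.4 MHz.

27.6 MHz, 41.2 MHz, 44.8 MHz, 58.4 MHz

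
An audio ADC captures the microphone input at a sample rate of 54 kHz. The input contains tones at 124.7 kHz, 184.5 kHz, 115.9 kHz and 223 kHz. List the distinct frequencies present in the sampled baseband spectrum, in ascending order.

fs/2 = 27 kHz.
124.7 kHz mod fs = 16.7 kHz.
16.7 kHz ≤ fs/2 = 27 kHz, appears at 16.7 kHz.
184.5 kHz mod fs = 22.5 kHz.
22.5 kHz ≤ fs/2 = 27 kHz, appears at 22.5 kHz.
115.9 kHz mod fs = 7.9 kHz.
7.9 kHz ≤ fs/2 = 27 kHz, appears at 7.9 kHz.
223 kHz mod fs = 7 kHz.
7 kHz ≤ fs/2 = 27 kHz, appears at 7 kHz.
Distinct values: {7 kHz, 7.9 kHz, 16.7 kHz, 22.5 kHz}.

7 kHz, 7.9 kHz, 16.7 kHz, 22.5 kHz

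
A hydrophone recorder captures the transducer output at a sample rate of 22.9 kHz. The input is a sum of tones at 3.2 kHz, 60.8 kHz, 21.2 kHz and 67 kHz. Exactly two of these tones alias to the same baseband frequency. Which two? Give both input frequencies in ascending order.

fs/2 = 11.45 kHz.
3.2 kHz ≤ fs/2 = 11.45 kHz, passes unchanged.
60.8 kHz mod fs = 15 kHz.
15 kHz > fs/2 = 11.45 kHz, folds to fs − 15 kHz = 7.9 kHz.
21.2 kHz > fs/2 = 11.45 kHz, folds to fs − 21.2 kHz = 1.7 kHz.
67 kHz mod fs = 21.2 kHz.
21.2 kHz > fs/2 = 11.45 kHz, folds to fs − 21.2 kHz = 1.7 kHz.
21.2 kHz and 67 kHz both map to 1.7 kHz.

21.2 kHz, 67 kHz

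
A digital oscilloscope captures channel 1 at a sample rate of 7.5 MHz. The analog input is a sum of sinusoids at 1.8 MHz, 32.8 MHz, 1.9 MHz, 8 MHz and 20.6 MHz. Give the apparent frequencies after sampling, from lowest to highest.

fs/2 = 3.75 MHz.
1.8 MHz ≤ fs/2 = 3.75 MHz, passes unchanged.
32.8 MHz mod fs = 2.8 MHz.
2.8 MHz ≤ fs/2 = 3.75 MHz, appears at 2.8 MHz.
1.9 MHz ≤ fs/2 = 3.75 MHz, passes unchanged.
8 MHz mod fs = 0.5 MHz.
0.5 MHz ≤ fs/2 = 3.75 MHz, appears at 0.5 MHz.
20.6 MHz mod fs = 5.6 MHz.
5.6 MHz > fs/2 = 3.75 MHz, folds to fs − 5.6 MHz = 1.9 MHz.
Distinct values: {0.5 MHz, 1.8 MHz, 1.9 MHz, 2.8 MHz}.

0.5 MHz, 1.8 MHz, 1.9 MHz, 2.8 MHz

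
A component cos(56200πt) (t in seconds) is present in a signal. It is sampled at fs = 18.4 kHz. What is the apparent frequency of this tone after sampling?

ω = 56200π rad/s → f = ω/(2π) = 28100 Hz = 28.1 kHz.
28.1 kHz mod fs = 9.7 kHz.
9.7 kHz > fs/2 = 9.2 kHz, folds to fs − 9.7 kHz = 8.7 kHz.

8.7 kHz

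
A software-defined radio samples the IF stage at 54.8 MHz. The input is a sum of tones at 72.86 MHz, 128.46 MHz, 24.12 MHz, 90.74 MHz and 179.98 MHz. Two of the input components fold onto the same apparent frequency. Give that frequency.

fs/2 = 27.4 MHz.
72.86 MHz mod fs = 18.06 MHz.
18.06 MHz ≤ fs/2 = 27.4 MHz, appears at 18.06 MHz.
128.46 MHz mod fs = 18.86 MHz.
18.86 MHz ≤ fs/2 = 27.4 MHz, appears at 18.86 MHz.
24.12 MHz ≤ fs/2 = 27.4 MHz, passes unchanged.
90.74 MHz mod fs = 35.94 MHz.
35.94 MHz > fs/2 = 27.4 MHz, folds to fs − 35.94 MHz = 18.86 MHz.
179.98 MHz mod fs = 15.58 MHz.
15.58 MHz ≤ fs/2 = 27.4 MHz, appears at 15.58 MHz.
90.74 MHz and 128.46 MHz both map to 18.86 MHz.

18.86 MHz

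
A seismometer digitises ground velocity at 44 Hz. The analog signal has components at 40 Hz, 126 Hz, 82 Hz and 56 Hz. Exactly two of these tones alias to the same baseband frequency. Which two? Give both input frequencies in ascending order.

82 Hz, 126 Hz

fs/2 = 22 Hz.
40 Hz > fs/2 = 22 Hz, folds to fs − 40 Hz = 4 Hz.
126 Hz mod fs = 38 Hz.
38 Hz > fs/2 = 22 Hz, folds to fs − 38 Hz = 6 Hz.
82 Hz mod fs = 38 Hz.
38 Hz > fs/2 = 22 Hz, folds to fs − 38 Hz = 6 Hz.
56 Hz mod fs = 12 Hz.
12 Hz ≤ fs/2 = 22 Hz, appears at 12 Hz.
82 Hz and 126 Hz both map to 6 Hz.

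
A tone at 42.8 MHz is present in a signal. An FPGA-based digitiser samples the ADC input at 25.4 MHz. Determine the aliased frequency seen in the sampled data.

42.8 MHz mod fs = 17.4 MHz.
17.4 MHz > fs/2 = 12.7 MHz, folds to fs − 17.4 MHz = 8 MHz.

8 MHz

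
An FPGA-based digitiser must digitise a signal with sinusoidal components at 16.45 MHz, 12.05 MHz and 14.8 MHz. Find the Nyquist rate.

32.9 MHz

Highest-frequency component: 16.45 MHz.
Nyquist rate = 2 × 16.45 MHz = 32.9 MHz.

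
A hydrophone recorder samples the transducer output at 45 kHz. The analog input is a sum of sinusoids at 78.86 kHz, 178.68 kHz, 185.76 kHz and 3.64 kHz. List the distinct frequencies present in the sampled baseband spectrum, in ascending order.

fs/2 = 22.5 kHz.
78.86 kHz mod fs = 33.86 kHz.
33.86 kHz > fs/2 = 22.5 kHz, folds to fs − 33.86 kHz = 11.14 kHz.
178.68 kHz mod fs = 43.68 kHz.
43.68 kHz > fs/2 = 22.5 kHz, folds to fs − 43.68 kHz = 1.32 kHz.
185.76 kHz mod fs = 5.76 kHz.
5.76 kHz ≤ fs/2 = 22.5 kHz, appears at 5.76 kHz.
3.64 kHz ≤ fs/2 = 22.5 kHz, passes unchanged.
Distinct values: {1.32 kHz, 3.64 kHz, 5.76 kHz, 11.14 kHz}.

1.32 kHz, 3.64 kHz, 5.76 kHz, 11.14 kHz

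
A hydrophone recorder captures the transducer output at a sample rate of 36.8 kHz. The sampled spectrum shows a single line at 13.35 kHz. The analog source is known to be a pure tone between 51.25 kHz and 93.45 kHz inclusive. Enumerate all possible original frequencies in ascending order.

Frequencies that alias to 13.35 kHz are k·fs ± 13.35 kHz for integer k ≥ 0.
k=0: 13.35 kHz.
k=1: 23.45 kHz, 50.15 kHz.
k=2: 60.25 kHz, 86.95 kHz.
k=3: 97.05 kHz, 123.75 kHz.
Within [51.25 kHz, 93.45 kHz]: 60.25 kHz, 86.95 kHz.

60.25 kHz, 86.95 kHz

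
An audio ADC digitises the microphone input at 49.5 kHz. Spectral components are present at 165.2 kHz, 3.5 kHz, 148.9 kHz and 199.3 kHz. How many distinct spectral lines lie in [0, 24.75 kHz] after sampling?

4

fs/2 = 24.75 kHz.
165.2 kHz mod fs = 16.7 kHz.
16.7 kHz ≤ fs/2 = 24.75 kHz, appears at 16.7 kHz.
3.5 kHz ≤ fs/2 = 24.75 kHz, passes unchanged.
148.9 kHz mod fs = 0.4 kHz.
0.4 kHz ≤ fs/2 = 24.75 kHz, appears at 0.4 kHz.
199.3 kHz mod fs = 1.3 kHz.
1.3 kHz ≤ fs/2 = 24.75 kHz, appears at 1.3 kHz.
Distinct values: {0.4 kHz, 1.3 kHz, 3.5 kHz, 16.7 kHz} → 4.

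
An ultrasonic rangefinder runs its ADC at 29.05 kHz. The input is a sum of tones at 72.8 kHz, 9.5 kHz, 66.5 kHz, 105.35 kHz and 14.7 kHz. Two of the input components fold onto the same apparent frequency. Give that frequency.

fs/2 = 14.525 kHz.
72.8 kHz mod fs = 14.7 kHz.
14.7 kHz > fs/2 = 14.525 kHz, folds to fs − 14.7 kHz = 14.35 kHz.
9.5 kHz ≤ fs/2 = 14.525 kHz, passes unchanged.
66.5 kHz mod fs = 8.4 kHz.
8.4 kHz ≤ fs/2 = 14.525 kHz, appears at 8.4 kHz.
105.35 kHz mod fs = 18.2 kHz.
18.2 kHz > fs/2 = 14.525 kHz, folds to fs − 18.2 kHz = 10.85 kHz.
14.7 kHz > fs/2 = 14.525 kHz, folds to fs − 14.7 kHz = 14.35 kHz.
14.7 kHz and 72.8 kHz both map to 14.35 kHz.

14.35 kHz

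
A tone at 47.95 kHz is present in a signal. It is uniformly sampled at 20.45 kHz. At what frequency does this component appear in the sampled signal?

7.05 kHz

47.95 kHz mod fs = 7.05 kHz.
7.05 kHz ≤ fs/2 = 10.225 kHz, appears at 7.05 kHz.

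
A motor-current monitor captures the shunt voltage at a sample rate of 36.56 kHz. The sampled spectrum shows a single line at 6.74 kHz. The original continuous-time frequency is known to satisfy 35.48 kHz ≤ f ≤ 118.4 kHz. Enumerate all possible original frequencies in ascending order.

Frequencies that alias to 6.74 kHz are k·fs ± 6.74 kHz for integer k ≥ 0.
k=0: 6.74 kHz.
k=1: 29.82 kHz, 43.3 kHz.
k=2: 66.38 kHz, 79.86 kHz.
k=3: 102.94 kHz, 116.42 kHz.
k=4: 139.5 kHz, 152.98 kHz.
Within [35.48 kHz, 118.4 kHz]: 43.3 kHz, 66.38 kHz, 79.86 kHz, 102.94 kHz, 116.42 kHz.

43.3 kHz, 66.38 kHz, 79.86 kHz, 102.94 kHz, 116.42 kHz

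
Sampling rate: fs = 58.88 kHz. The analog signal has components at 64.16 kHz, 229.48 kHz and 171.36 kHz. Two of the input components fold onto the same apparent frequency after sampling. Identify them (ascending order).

64.16 kHz, 171.36 kHz

fs/2 = 29.44 kHz.
64.16 kHz mod fs = 5.28 kHz.
5.28 kHz ≤ fs/2 = 29.44 kHz, appears at 5.28 kHz.
229.48 kHz mod fs = 52.84 kHz.
52.84 kHz > fs/2 = 29.44 kHz, folds to fs − 52.84 kHz = 6.04 kHz.
171.36 kHz mod fs = 53.6 kHz.
53.6 kHz > fs/2 = 29.44 kHz, folds to fs − 53.6 kHz = 5.28 kHz.
64.16 kHz and 171.36 kHz both map to 5.28 kHz.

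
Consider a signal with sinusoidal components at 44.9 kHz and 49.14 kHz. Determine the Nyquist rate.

Highest-frequency component: 49.14 kHz.
Nyquist rate = 2 × 49.14 kHz = 98.28 kHz.

98.28 kHz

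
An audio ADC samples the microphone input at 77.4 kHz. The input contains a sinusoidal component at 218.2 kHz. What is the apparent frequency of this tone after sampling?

14 kHz

218.2 kHz mod fs = 63.4 kHz.
63.4 kHz > fs/2 = 38.7 kHz, folds to fs − 63.4 kHz = 14 kHz.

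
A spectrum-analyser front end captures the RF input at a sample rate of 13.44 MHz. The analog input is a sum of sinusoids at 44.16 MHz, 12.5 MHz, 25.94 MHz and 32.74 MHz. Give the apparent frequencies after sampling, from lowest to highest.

fs/2 = 6.72 MHz.
44.16 MHz mod fs = 3.84 MHz.
3.84 MHz ≤ fs/2 = 6.72 MHz, appears at 3.84 MHz.
12.5 MHz > fs/2 = 6.72 MHz, folds to fs − 12.5 MHz = 0.94 MHz.
25.94 MHz mod fs = 12.5 MHz.
12.5 MHz > fs/2 = 6.72 MHz, folds to fs − 12.5 MHz = 0.94 MHz.
32.74 MHz mod fs = 5.86 MHz.
5.86 MHz ≤ fs/2 = 6.72 MHz, appears at 5.86 MHz.
Distinct values: {0.94 MHz, 3.84 MHz, 5.86 MHz}.

0.94 MHz, 3.84 MHz, 5.86 MHz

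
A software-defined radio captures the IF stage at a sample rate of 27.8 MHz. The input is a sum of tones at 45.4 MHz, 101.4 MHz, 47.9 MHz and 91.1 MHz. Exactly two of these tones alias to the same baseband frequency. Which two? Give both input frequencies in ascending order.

fs/2 = 13.9 MHz.
45.4 MHz mod fs = 17.6 MHz.
17.6 MHz > fs/2 = 13.9 MHz, folds to fs − 17.6 MHz = 10.2 MHz.
101.4 MHz mod fs = 18 MHz.
18 MHz > fs/2 = 13.9 MHz, folds to fs − 18 MHz = 9.8 MHz.
47.9 MHz mod fs = 20.1 MHz.
20.1 MHz > fs/2 = 13.9 MHz, folds to fs − 20.1 MHz = 7.7 MHz.
91.1 MHz mod fs = 7.7 MHz.
7.7 MHz ≤ fs/2 = 13.9 MHz, appears at 7.7 MHz.
47.9 MHz and 91.1 MHz both map to 7.7 MHz.

47.9 MHz, 91.1 MHz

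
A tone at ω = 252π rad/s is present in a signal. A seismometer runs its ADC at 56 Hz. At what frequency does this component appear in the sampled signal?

ω = 252π rad/s → f = ω/(2π) = 126 Hz.
126 Hz mod fs = 14 Hz.
14 Hz ≤ fs/2 = 28 Hz, appears at 14 Hz.

14 Hz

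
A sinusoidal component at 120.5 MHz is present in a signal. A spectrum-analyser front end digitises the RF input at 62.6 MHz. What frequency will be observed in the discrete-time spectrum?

4.7 MHz

120.5 MHz mod fs = 57.9 MHz.
57.9 MHz > fs/2 = 31.3 MHz, folds to fs − 57.9 MHz = 4.7 MHz.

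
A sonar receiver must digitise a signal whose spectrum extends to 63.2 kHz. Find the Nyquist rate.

Nyquist rate = 2 × 63.2 kHz = 126.4 kHz.

126.4 kHz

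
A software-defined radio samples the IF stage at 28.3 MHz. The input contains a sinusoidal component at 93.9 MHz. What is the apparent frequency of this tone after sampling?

93.9 MHz mod fs = 9 MHz.
9 MHz ≤ fs/2 = 14.15 MHz, appears at 9 MHz.

9 MHz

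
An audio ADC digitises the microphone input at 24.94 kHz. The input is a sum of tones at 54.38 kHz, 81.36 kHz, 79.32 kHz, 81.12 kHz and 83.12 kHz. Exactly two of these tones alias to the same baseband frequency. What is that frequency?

fs/2 = 12.47 kHz.
54.38 kHz mod fs = 4.5 kHz.
4.5 kHz ≤ fs/2 = 12.47 kHz, appears at 4.5 kHz.
81.36 kHz mod fs = 6.54 kHz.
6.54 kHz ≤ fs/2 = 12.47 kHz, appears at 6.54 kHz.
79.32 kHz mod fs = 4.5 kHz.
4.5 kHz ≤ fs/2 = 12.47 kHz, appears at 4.5 kHz.
81.12 kHz mod fs = 6.3 kHz.
6.3 kHz ≤ fs/2 = 12.47 kHz, appears at 6.3 kHz.
83.12 kHz mod fs = 8.3 kHz.
8.3 kHz ≤ fs/2 = 12.47 kHz, appears at 8.3 kHz.
54.38 kHz and 79.32 kHz both map to 4.5 kHz.

4.5 kHz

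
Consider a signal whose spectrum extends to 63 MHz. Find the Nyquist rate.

Nyquist rate = 2 × 63 MHz = 126 MHz.

126 MHz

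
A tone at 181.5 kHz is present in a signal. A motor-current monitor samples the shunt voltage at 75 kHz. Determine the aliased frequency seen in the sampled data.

181.5 kHz mod fs = 31.5 kHz.
31.5 kHz ≤ fs/2 = 37.5 kHz, appears at 31.5 kHz.

31.5 kHz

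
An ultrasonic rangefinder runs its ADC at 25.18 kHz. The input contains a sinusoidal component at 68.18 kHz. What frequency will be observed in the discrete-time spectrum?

7.36 kHz

68.18 kHz mod fs = 17.82 kHz.
17.82 kHz > fs/2 = 12.59 kHz, folds to fs − 17.82 kHz = 7.36 kHz.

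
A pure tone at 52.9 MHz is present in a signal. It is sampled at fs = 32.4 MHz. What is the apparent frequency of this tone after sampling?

52.9 MHz mod fs = 20.5 MHz.
20.5 MHz > fs/2 = 16.2 MHz, folds to fs − 20.5 MHz = 11.9 MHz.

11.9 MHz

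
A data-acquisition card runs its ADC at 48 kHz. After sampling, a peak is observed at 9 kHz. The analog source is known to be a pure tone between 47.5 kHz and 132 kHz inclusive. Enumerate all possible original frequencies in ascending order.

Frequencies that alias to 9 kHz are k·fs ± 9 kHz for integer k ≥ 0.
k=0: 9 kHz.
k=1: 39 kHz, 57 kHz.
k=2: 87 kHz, 105 kHz.
k=3: 135 kHz, 153 kHz.
Within [47.5 kHz, 132 kHz]: 57 kHz, 87 kHz, 105 kHz.

57 kHz, 87 kHz, 105 kHz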